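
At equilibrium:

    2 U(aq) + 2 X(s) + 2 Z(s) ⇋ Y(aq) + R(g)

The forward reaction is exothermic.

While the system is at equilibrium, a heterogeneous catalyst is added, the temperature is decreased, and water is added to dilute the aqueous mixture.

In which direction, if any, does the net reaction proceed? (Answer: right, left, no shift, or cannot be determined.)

cannot be determined

A catalyst speeds both forward and reverse rates equally; it changes neither Q nor K — no shift from this change.
The forward reaction is exothermic. Lowering T favours the exothermic direction — shift to the right.
Dilution lowers every aqueous concentration by the same factor. Δn_aq = 1 − 2 = -1, so the system shifts toward the side with more dissolved moles — to the left.
The individual effects push in opposite directions; without quantitative information the net direction cannot be determined.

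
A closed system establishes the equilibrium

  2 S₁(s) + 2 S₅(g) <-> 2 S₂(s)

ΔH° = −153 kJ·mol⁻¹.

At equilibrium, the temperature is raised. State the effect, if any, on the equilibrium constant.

decreases

K depends on temperature via the van 't Hoff relation. The forward reaction is exothermic, so raising T decreases K.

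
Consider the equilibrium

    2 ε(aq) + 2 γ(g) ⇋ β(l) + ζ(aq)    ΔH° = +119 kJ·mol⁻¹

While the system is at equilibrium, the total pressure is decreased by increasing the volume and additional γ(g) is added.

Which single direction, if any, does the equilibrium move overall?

cannot be determined

Gas moles: reactants 2, products 0 (Δn_gas = -2). Expansion shifts the system toward the side with more moles of gas — to the left.
Adding γ (g), a reactant, drives the reaction to the right.
The individual effects push in opposite directions; without quantitative information the net direction cannot be determined.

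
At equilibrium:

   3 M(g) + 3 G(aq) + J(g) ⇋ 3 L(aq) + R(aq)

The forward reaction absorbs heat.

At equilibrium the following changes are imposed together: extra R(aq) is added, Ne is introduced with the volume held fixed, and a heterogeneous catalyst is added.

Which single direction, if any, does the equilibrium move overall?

Adding R (aq), a product, drives the reaction to the left.
At constant volume, adding an inert gas leaves every reacting species' partial pressure unchanged, so Q is unchanged — no shift from this change.
A catalyst speeds both forward and reverse rates equally; it changes neither Q nor K — no shift from this change.
Only the nonzero effect(s) matter; the net shift is to the left.

left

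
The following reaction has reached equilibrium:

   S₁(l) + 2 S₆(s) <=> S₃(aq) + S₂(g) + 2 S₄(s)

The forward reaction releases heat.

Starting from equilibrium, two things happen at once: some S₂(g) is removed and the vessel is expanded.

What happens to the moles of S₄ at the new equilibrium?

increases

Removing S₂ (g), a product, drives the reaction to the right.
Gas moles: reactants 0, products 1 (Δn_gas = +1). Expansion shifts the system toward the side with more moles of gas — to the right.
The net shift is to the right. S₄ is a product, so its amount increases.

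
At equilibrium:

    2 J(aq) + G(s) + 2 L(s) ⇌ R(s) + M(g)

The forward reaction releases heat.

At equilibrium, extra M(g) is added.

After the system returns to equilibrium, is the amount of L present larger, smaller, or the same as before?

increases

Adding M (g), a product, drives the reaction to the left.
The net shift is to the left. L is a reactant, so its amount increases.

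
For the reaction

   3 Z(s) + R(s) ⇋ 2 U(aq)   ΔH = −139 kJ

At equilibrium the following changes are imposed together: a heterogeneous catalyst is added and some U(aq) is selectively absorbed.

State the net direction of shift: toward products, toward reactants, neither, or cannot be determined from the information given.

right

A catalyst speeds both forward and reverse rates equally; it changes neither Q nor K — no shift from this change.
Removing U (aq), a product, drives the reaction to the right.
Only the nonzero effect(s) matter; the net shift is to the right.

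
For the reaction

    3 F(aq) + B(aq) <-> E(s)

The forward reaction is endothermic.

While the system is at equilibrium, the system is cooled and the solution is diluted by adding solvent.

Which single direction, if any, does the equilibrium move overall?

The forward reaction is endothermic. Lowering T favours the exothermic direction — shift to the left.
Dilution lowers every aqueous concentration by the same factor. Δn_aq = 0 − 4 = -4, so the system shifts toward the side with more dissolved moles — to the left.
All effects act in the same direction — net shift to the left.

left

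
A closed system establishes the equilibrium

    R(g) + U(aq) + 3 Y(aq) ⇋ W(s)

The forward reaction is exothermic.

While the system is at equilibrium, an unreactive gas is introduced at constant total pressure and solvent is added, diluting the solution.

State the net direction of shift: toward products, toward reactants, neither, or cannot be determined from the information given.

left

Adding inert gas at constant total pressure expands the volume and lowers every reacting partial pressure. With Δn_gas = 0 − 1 = -1, Q moves away from K toward the side with fewer gas moles, so the system shifts toward the side with more gas moles — to the left.
Dilution lowers every aqueous concentration by the same factor. Δn_aq = 0 − 4 = -4, so the system shifts toward the side with more dissolved moles — to the left.
All effects act in the same direction — net shift to the left.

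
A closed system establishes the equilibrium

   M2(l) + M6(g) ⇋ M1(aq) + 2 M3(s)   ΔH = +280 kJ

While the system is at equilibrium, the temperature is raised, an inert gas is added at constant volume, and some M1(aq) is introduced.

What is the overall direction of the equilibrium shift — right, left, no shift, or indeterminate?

The forward reaction is endothermic. Raising T favours the endothermic direction — shift to the right.
At constant volume, adding an inert gas leaves every reacting species' partial pressure unchanged, so Q is unchanged — no shift from this change.
Adding M1 (aq), a product, drives the reaction to the left.
The individual effects push in opposite directions; without quantitative information the net direction cannot be determined.

cannot be determined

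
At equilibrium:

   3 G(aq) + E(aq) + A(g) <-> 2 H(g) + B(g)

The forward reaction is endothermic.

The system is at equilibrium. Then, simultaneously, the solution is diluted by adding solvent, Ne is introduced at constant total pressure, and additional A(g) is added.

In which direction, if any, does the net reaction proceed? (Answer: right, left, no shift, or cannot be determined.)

cannot be determined

Dilution lowers every aqueous concentration by the same factor. Δn_aq = 0 − 4 = -4, so the system shifts toward the side with more dissolved moles — to the left.
Adding inert gas at constant total pressure expands the volume and lowers every reacting partial pressure. With Δn_gas = 3 − 1 = +2, Q moves away from K toward the side with fewer gas moles, so the system shifts toward the side with more gas moles — to the right.
Adding A (g), a reactant, drives the reaction to the right.
The individual effects push in opposite directions; without quantitative information the net direction cannot be determined.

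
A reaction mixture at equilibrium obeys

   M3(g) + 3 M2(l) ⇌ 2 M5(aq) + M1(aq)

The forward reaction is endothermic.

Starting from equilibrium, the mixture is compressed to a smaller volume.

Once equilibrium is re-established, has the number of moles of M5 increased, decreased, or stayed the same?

increases

Gas moles: reactants 1, products 0 (Δn_gas = -1). Compression shifts the system toward the side with fewer moles of gas — to the right.
The net shift is to the right. M5 is a product, so its amount increases.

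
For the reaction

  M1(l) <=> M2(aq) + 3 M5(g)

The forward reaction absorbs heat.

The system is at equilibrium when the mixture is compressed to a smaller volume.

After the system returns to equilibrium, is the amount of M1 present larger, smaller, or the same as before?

Gas moles: reactants 0, products 3 (Δn_gas = +3). Compression shifts the system toward the side with fewer moles of gas — to the left.
The net shift is to the left. M1 is a reactant, so its amount increases.

increases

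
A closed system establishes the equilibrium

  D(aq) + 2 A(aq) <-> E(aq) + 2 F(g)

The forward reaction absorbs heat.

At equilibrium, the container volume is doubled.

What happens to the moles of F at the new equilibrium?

Gas moles: reactants 0, products 2 (Δn_gas = +2). Expansion shifts the system toward the side with more moles of gas — to the right.
The net shift is to the right. F is a product, so its amount increases.

increases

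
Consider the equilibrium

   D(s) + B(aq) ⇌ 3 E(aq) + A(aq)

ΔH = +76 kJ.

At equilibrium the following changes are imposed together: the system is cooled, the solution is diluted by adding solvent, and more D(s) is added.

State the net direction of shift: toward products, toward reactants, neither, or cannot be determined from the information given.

The forward reaction is endothermic. Lowering T favours the exothermic direction — shift to the left.
Dilution lowers every aqueous concentration by the same factor. Δn_aq = 4 − 1 = +3, so the system shifts toward the side with more dissolved moles — to the right.
D is a pure solid; its activity is 1 regardless of amount, so Q is unaffected — no shift from this change.
The individual effects push in opposite directions; without quantitative information the net direction cannot be determined.

cannot be determined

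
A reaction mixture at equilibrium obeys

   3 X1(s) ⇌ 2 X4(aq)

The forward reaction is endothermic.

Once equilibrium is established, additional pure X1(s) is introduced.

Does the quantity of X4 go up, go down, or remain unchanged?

X1 is a pure solid; its activity is 1 regardless of amount, so Q is unaffected — no shift from this change.
No net shift occurs, so the amount of X4 is unchanged.

unchanged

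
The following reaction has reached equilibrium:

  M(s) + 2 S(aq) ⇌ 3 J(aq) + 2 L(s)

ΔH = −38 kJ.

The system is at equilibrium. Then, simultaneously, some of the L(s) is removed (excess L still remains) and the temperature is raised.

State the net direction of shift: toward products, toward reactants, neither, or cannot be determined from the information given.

L is a pure solid; its activity is 1 regardless of amount, so Q is unaffected — no shift from this change.
The forward reaction is exothermic. Raising T favours the endothermic direction — shift to the left.
Only the nonzero effect(s) matter; the net shift is to the left.

left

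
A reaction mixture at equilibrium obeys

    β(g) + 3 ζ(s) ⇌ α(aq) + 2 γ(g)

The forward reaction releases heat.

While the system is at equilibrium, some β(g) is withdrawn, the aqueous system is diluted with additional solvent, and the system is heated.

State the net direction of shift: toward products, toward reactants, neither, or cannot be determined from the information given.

Removing β (g), a reactant, drives the reaction to the left.
Dilution lowers every aqueous concentration by the same factor. Δn_aq = 1 − 0 = +1, so the system shifts toward the side with more dissolved moles — to the right.
The forward reaction is exothermic. Raising T favours the endothermic direction — shift to the left.
The individual effects push in opposite directions; without quantitative information the net direction cannot be determined.

cannot be determined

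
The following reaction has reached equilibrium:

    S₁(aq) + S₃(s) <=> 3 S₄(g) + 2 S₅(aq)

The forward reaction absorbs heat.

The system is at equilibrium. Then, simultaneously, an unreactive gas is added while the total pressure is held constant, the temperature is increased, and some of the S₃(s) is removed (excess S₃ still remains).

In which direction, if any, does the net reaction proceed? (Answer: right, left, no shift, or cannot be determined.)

right

Adding inert gas at constant total pressure expands the volume and lowers every reacting partial pressure. With Δn_gas = 3 − 0 = +3, Q moves away from K toward the side with fewer gas moles, so the system shifts toward the side with more gas moles — to the right.
The forward reaction is endothermic. Raising T favours the endothermic direction — shift to the right.
S₃ is a pure solid; its activity is 1 regardless of amount, so Q is unaffected — no shift from this change.
Only the nonzero effect(s) matter; the net shift is to the right.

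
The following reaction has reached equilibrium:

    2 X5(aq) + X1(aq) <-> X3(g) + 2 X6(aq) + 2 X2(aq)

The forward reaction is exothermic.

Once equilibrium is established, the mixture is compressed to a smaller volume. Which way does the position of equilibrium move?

Gas moles: reactants 0, products 1 (Δn_gas = +1). Compression shifts the system toward the side with fewer moles of gas — to the left.

left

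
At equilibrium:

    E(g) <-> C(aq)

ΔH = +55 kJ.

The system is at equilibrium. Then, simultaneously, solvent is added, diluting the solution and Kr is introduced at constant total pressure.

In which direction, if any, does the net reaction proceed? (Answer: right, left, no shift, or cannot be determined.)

cannot be determined

Dilution lowers every aqueous concentration by the same factor. Δn_aq = 1 − 0 = +1, so the system shifts toward the side with more dissolved moles — to the right.
Adding inert gas at constant total pressure expands the volume and lowers every reacting partial pressure. With Δn_gas = 0 − 1 = -1, Q moves away from K toward the side with fewer gas moles, so the system shifts toward the side with more gas moles — to the left.
The individual effects push in opposite directions; without quantitative information the net direction cannot be determined.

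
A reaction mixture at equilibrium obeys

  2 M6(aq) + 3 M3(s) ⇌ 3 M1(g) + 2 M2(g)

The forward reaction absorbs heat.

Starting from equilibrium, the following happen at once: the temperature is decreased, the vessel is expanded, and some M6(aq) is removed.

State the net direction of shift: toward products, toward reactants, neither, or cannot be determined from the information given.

cannot be determined

The forward reaction is endothermic. Lowering T favours the exothermic direction — shift to the left.
Gas moles: reactants 0, products 5 (Δn_gas = +5). Expansion shifts the system toward the side with more moles of gas — to the right.
Removing M6 (aq), a reactant, drives the reaction to the left.
The individual effects push in opposite directions; without quantitative information the net direction cannot be determined.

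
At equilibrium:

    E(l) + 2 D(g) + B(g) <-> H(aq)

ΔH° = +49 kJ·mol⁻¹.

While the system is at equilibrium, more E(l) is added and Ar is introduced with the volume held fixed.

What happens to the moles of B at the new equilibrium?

unchanged

E is a pure liquid; its activity is 1 regardless of amount, so Q is unaffected — no shift from this change.
At constant volume, adding an inert gas leaves every reacting species' partial pressure unchanged, so Q is unchanged — no shift from this change.
No net shift occurs, so the amount of B is unchanged.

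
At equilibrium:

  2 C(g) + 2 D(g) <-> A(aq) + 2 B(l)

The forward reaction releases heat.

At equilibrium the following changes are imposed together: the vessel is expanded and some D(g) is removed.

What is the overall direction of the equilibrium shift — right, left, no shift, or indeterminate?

left

Gas moles: reactants 4, products 0 (Δn_gas = -4). Expansion shifts the system toward the side with more moles of gas — to the left.
Removing D (g), a reactant, drives the reaction to the left.
All effects act in the same direction — net shift to the left.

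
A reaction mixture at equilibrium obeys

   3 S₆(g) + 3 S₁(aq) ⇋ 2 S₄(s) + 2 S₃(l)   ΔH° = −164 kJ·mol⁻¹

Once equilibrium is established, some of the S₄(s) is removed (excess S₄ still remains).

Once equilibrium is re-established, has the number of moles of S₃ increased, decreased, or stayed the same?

unchanged

S₄ is a pure solid; its activity is 1 regardless of amount, so Q is unaffected — no shift from this change.
No net shift occurs, so the amount of S₃ is unchanged.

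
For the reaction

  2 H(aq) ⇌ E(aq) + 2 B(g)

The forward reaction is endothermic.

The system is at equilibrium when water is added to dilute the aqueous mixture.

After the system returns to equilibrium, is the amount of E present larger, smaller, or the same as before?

decreases

Dilution lowers every aqueous concentration by the same factor. Δn_aq = 1 − 2 = -1, so the system shifts toward the side with more dissolved moles — to the left.
The net shift is to the left. E is a product, so its amount decreases.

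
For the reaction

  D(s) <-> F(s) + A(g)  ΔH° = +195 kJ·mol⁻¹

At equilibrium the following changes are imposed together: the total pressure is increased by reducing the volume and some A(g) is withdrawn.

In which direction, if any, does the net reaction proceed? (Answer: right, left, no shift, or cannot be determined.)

cannot be determined

Gas moles: reactants 0, products 1 (Δn_gas = +1). Compression shifts the system toward the side with fewer moles of gas — to the left.
Removing A (g), a product, drives the reaction to the right.
The individual effects push in opposite directions; without quantitative information the net direction cannot be determined.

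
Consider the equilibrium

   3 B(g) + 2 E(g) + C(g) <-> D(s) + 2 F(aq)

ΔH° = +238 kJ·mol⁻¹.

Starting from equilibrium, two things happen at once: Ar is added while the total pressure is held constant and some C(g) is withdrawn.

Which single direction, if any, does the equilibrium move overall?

Adding inert gas at constant total pressure expands the volume and lowers every reacting partial pressure. With Δn_gas = 0 − 6 = -6, Q moves away from K toward the side with fewer gas moles, so the system shifts toward the side with more gas moles — to the left.
Removing C (g), a reactant, drives the reaction to the left.
All effects act in the same direction — net shift to the left.

left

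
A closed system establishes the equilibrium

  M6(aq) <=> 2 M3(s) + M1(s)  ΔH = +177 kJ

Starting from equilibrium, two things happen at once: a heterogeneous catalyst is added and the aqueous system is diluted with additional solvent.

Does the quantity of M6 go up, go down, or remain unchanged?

increases

A catalyst speeds both forward and reverse rates equally; it changes neither Q nor K — no shift from this change.
Dilution lowers every aqueous concentration by the same factor. Δn_aq = 0 − 1 = -1, so the system shifts toward the side with more dissolved moles — to the left.
The net shift is to the left. M6 is a reactant, so its amount increases.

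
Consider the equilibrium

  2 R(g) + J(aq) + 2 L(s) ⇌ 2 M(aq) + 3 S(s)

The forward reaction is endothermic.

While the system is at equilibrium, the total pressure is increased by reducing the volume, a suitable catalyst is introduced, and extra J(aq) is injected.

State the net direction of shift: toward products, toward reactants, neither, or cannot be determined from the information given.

right

Gas moles: reactants 2, products 0 (Δn_gas = -2). Compression shifts the system toward the side with fewer moles of gas — to the right.
A catalyst speeds both forward and reverse rates equally; it changes neither Q nor K — no shift from this change.
Adding J (aq), a reactant, drives the reaction to the right.
Only the nonzero effect(s) matter; the net shift is to the right.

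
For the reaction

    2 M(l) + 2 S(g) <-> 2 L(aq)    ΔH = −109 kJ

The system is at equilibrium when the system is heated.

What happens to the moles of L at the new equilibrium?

decreases

The forward reaction is exothermic. Raising T favours the endothermic direction — shift to the left.
The net shift is to the left. L is a product, so its amount decreases.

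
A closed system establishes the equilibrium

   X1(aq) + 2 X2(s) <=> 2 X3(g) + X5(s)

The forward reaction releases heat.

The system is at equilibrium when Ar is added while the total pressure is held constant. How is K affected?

unchanged

The equilibrium constant depends only on temperature. This perturbation may move the position of equilibrium, but since T is unchanged, K itself is unchanged.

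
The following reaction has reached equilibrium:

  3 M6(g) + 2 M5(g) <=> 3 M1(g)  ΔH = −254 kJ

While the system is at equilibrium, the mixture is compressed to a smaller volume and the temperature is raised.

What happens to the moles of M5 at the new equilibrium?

cannot be determined

Gas moles: reactants 5, products 3 (Δn_gas = -2). Compression shifts the system toward the side with fewer moles of gas — to the right.
The forward reaction is exothermic. Raising T favours the endothermic direction — shift to the left.
The two effects oppose each other, so the net shift — and hence the change in M5 — cannot be determined from the given information.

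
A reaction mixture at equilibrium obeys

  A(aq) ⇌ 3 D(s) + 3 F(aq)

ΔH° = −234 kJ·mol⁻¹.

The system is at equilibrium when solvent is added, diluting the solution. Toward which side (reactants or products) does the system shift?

right

Dilution lowers every aqueous concentration by the same factor. Δn_aq = 3 − 1 = +2, so the system shifts toward the side with more dissolved moles — to the right.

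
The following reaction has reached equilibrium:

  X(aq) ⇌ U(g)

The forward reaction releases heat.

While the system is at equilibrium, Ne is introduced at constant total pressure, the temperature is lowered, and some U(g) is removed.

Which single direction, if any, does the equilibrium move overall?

right

Adding inert gas at constant total pressure expands the volume and lowers every reacting partial pressure. With Δn_gas = 1 − 0 = +1, Q moves away from K toward the side with fewer gas moles, so the system shifts toward the side with more gas moles — to the right.
The forward reaction is exothermic. Lowering T favours the exothermic direction — shift to the right.
Removing U (g), a product, drives the reaction to the right.
All effects act in the same direction — net shift to the right.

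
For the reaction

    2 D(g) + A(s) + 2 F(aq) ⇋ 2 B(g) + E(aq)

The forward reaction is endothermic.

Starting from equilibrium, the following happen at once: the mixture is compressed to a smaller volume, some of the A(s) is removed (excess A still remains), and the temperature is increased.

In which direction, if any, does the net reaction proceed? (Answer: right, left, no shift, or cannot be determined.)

right

Gas moles: reactants 2, products 2. Δn_gas = 0, so a volume change leaves Q equal to K — no shift from this change.
A is a pure solid; its activity is 1 regardless of amount, so Q is unaffected — no shift from this change.
The forward reaction is endothermic. Raising T favours the endothermic direction — shift to the right.
Only the nonzero effect(s) matter; the net shift is to the right.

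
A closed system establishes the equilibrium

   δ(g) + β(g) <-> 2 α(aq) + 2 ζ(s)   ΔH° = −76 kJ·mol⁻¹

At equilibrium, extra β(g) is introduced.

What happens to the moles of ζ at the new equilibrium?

increases

Adding β (g), a reactant, drives the reaction to the right.
The net shift is to the right. ζ is a product, so its amount increases.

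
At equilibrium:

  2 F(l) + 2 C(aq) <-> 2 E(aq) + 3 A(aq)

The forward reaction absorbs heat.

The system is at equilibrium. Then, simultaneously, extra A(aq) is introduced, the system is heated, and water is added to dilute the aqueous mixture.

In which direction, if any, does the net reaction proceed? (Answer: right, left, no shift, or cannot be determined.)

Adding A (aq), a product, drives the reaction to the left.
The forward reaction is endothermic. Raising T favours the endothermic direction — shift to the right.
Dilution lowers every aqueous concentration by the same factor. Δn_aq = 5 − 2 = +3, so the system shifts toward the side with more dissolved moles — to the right.
The individual effects push in opposite directions; without quantitative information the net direction cannot be determined.

cannot be determined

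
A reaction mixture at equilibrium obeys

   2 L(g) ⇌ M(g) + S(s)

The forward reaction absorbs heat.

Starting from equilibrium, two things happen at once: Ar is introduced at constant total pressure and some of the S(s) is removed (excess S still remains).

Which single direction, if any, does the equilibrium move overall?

left

Adding inert gas at constant total pressure expands the volume and lowers every reacting partial pressure. With Δn_gas = 1 − 2 = -1, Q moves away from K toward the side with fewer gas moles, so the system shifts toward the side with more gas moles — to the left.
S is a pure solid; its activity is 1 regardless of amount, so Q is unaffected — no shift from this change.
Only the nonzero effect(s) matter; the net shift is to the left.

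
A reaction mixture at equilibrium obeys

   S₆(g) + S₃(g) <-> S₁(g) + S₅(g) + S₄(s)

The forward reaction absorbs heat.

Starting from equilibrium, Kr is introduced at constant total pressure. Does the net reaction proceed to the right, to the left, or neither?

no shift

Adding inert gas at constant total pressure expands the volume, scaling every reacting partial pressure by the same factor. Δn_gas = 2 − 2 = 0, so Q is unchanged — no shift.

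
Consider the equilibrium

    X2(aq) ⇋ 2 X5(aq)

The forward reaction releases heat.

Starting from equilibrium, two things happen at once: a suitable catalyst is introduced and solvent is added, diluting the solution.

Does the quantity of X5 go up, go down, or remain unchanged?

A catalyst speeds both forward and reverse rates equally; it changes neither Q nor K — no shift from this change.
Dilution lowers every aqueous concentration by the same factor. Δn_aq = 2 − 1 = +1, so the system shifts toward the side with more dissolved moles — to the right.
The net shift is to the right. X5 is a product, so its amount increases.

increases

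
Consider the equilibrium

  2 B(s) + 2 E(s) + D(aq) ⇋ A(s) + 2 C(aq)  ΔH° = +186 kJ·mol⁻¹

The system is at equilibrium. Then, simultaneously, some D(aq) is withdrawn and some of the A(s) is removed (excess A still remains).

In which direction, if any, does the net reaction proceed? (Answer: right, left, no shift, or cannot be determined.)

Removing D (aq), a reactant, drives the reaction to the left.
A is a pure solid; its activity is 1 regardless of amount, so Q is unaffected — no shift from this change.
Only the nonzero effect(s) matter; the net shift is to the left.

left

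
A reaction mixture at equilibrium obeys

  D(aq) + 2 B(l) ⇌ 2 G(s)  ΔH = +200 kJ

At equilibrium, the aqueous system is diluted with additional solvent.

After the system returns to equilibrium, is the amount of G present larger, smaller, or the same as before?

Dilution lowers every aqueous concentration by the same factor. Δn_aq = 0 − 1 = -1, so the system shifts toward the side with more dissolved moles — to the left.
The net shift is to the left. G is a product, so its amount decreases.

decreases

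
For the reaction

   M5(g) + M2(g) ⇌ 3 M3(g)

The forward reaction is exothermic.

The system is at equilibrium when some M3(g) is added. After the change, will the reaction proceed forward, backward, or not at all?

Adding M3 (g), a product, drives the reaction to the left.

left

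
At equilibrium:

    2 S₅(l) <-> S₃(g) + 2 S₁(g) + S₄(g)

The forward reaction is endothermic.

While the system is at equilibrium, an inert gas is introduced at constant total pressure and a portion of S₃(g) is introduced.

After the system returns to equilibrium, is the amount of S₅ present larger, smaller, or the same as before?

Adding inert gas at constant total pressure expands the volume and lowers every reacting partial pressure. With Δn_gas = 4 − 0 = +4, Q moves away from K toward the side with fewer gas moles, so the system shifts toward the side with more gas moles — to the right.
Adding S₃ (g), a product, drives the reaction to the left.
The two effects oppose each other, so the net shift — and hence the change in S₅ — cannot be determined from the given information.

cannot be determined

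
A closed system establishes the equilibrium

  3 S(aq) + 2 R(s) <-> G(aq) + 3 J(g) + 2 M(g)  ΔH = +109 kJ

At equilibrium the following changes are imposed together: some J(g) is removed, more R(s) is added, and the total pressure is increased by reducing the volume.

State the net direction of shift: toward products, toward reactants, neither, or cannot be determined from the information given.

cannot be determined

Removing J (g), a product, drives the reaction to the right.
R is a pure solid; its activity is 1 regardless of amount, so Q is unaffected — no shift from this change.
Gas moles: reactants 0, products 5 (Δn_gas = +5). Compression shifts the system toward the side with fewer moles of gas — to the left.
The individual effects push in opposite directions; without quantitative information the net direction cannot be determined.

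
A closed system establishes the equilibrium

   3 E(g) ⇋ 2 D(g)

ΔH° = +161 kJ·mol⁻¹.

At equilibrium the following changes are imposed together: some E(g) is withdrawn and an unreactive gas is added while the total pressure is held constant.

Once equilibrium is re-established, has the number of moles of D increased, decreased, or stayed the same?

Removing E (g), a reactant, drives the reaction to the left.
Adding inert gas at constant total pressure expands the volume and lowers every reacting partial pressure. With Δn_gas = 2 − 3 = -1, Q moves away from K toward the side with fewer gas moles, so the system shifts toward the side with more gas moles — to the left.
The net shift is to the left. D is a product, so its amount decreases.

decreases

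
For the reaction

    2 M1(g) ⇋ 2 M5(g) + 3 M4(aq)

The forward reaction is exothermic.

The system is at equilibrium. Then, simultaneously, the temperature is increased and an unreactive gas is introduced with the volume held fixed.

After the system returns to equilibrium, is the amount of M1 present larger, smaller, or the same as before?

increases

The forward reaction is exothermic. Raising T favours the endothermic direction — shift to the left.
At constant volume, adding an inert gas leaves every reacting species' partial pressure unchanged, so Q is unchanged — no shift from this change.
The net shift is to the left. M1 is a reactant, so its amount increases.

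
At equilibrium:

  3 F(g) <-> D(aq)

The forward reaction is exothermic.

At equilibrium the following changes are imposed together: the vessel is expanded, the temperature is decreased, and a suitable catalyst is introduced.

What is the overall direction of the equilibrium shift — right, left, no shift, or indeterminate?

Gas moles: reactants 3, products 0 (Δn_gas = -3). Expansion shifts the system toward the side with more moles of gas — to the left.
The forward reaction is exothermic. Lowering T favours the exothermic direction — shift to the right.
A catalyst speeds both forward and reverse rates equally; it changes neither Q nor K — no shift from this change.
The individual effects push in opposite directions; without quantitative information the net direction cannot be determined.

cannot be determined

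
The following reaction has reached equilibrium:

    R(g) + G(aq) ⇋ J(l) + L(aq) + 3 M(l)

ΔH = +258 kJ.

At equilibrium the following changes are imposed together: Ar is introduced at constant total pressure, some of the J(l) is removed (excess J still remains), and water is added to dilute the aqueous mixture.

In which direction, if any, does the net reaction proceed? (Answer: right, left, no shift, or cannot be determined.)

left

Adding inert gas at constant total pressure expands the volume and lowers every reacting partial pressure. With Δn_gas = 0 − 1 = -1, Q moves away from K toward the side with fewer gas moles, so the system shifts toward the side with more gas moles — to the left.
J is a pure liquid; its activity is 1 regardless of amount, so Q is unaffected — no shift from this change.
Dilution scales every aqueous concentration by the same factor. Δn_aq = 1 − 1 = 0, so Q is unchanged — no shift.
Only the nonzero effect(s) matter; the net shift is to the left.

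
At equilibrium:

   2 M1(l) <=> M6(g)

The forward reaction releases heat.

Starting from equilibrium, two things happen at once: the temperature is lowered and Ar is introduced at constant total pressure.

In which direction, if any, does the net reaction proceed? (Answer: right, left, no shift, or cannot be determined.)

The forward reaction is exothermic. Lowering T favours the exothermic direction — shift to the right.
Adding inert gas at constant total pressure expands the volume and lowers every reacting partial pressure. With Δn_gas = 1 − 0 = +1, Q moves away from K toward the side with fewer gas moles, so the system shifts toward the side with more gas moles — to the right.
All effects act in the same direction — net shift to the right.

right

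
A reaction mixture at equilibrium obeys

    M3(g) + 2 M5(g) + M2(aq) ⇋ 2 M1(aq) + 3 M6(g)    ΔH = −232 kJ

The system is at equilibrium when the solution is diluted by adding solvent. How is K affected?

The equilibrium constant depends only on temperature. This perturbation may move the position of equilibrium, but since T is unchanged, K itself is unchanged.

unchanged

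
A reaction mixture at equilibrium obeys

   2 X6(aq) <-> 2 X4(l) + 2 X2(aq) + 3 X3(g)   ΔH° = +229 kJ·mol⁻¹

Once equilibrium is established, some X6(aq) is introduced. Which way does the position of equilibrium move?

right

Adding X6 (aq), a reactant, drives the reaction to the right.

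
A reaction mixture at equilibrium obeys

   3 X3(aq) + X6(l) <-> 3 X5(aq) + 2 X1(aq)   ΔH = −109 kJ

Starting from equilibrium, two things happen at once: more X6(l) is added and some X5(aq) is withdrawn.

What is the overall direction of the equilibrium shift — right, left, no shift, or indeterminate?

X6 is a pure liquid; its activity is 1 regardless of amount, so Q is unaffected — no shift from this change.
Removing X5 (aq), a product, drives the reaction to the right.
Only the nonzero effect(s) matter; the net shift is to the right.

right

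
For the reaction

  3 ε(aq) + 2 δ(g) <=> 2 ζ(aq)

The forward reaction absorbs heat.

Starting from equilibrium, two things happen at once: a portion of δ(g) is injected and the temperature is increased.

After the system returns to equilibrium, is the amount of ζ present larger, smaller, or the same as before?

Adding δ (g), a reactant, drives the reaction to the right.
The forward reaction is endothermic. Raising T favours the endothermic direction — shift to the right.
The net shift is to the right. ζ is a product, so its amount increases.

increases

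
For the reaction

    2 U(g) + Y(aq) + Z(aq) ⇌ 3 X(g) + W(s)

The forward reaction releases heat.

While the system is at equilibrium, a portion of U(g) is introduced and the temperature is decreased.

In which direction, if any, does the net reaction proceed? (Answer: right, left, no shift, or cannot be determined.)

right

Adding U (g), a reactant, drives the reaction to the right.
The forward reaction is exothermic. Lowering T favours the exothermic direction — shift to the right.
All effects act in the same direction — net shift to the right.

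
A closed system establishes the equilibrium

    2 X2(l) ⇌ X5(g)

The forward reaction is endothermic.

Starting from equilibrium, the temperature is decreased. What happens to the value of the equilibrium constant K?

decreases

K depends on temperature via the van 't Hoff relation. The forward reaction is endothermic, so lowering T decreases K.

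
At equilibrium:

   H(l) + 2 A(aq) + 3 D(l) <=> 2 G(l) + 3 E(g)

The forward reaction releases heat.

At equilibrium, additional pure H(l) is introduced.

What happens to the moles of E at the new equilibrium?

unchanged

H is a pure liquid; its activity is 1 regardless of amount, so Q is unaffected — no shift from this change.
No net shift occurs, so the amount of E is unchanged.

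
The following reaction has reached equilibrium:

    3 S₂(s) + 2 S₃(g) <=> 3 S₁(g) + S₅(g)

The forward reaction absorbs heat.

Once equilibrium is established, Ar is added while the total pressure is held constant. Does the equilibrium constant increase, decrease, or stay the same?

unchanged

The equilibrium constant depends only on temperature. This perturbation may move the position of equilibrium, but since T is unchanged, K itself is unchanged.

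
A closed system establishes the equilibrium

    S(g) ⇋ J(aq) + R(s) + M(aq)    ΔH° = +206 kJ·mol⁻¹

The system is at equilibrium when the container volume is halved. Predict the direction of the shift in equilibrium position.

right

Gas moles: reactants 1, products 0 (Δn_gas = -1). Compression shifts the system toward the side with fewer moles of gas — to the right.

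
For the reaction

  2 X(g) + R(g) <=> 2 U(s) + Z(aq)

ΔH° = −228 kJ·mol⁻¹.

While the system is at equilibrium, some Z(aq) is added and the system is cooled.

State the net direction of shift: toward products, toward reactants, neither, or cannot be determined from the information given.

Adding Z (aq), a product, drives the reaction to the left.
The forward reaction is exothermic. Lowering T favours the exothermic direction — shift to the right.
The individual effects push in opposite directions; without quantitative information the net direction cannot be determined.

cannot be determined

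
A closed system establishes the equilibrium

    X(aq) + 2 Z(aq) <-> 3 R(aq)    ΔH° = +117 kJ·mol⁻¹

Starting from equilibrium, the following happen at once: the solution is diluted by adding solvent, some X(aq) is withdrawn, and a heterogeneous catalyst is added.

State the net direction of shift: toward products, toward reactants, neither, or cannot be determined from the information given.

left

Dilution scales every aqueous concentration by the same factor. Δn_aq = 3 − 3 = 0, so Q is unchanged — no shift.
Removing X (aq), a reactant, drives the reaction to the left.
A catalyst speeds both forward and reverse rates equally; it changes neither Q nor K — no shift from this change.
Only the nonzero effect(s) matter; the net shift is to the left.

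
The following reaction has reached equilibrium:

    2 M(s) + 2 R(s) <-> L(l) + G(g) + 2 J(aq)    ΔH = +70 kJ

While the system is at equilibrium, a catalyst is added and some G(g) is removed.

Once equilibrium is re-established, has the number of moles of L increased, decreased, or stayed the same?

A catalyst speeds both forward and reverse rates equally; it changes neither Q nor K — no shift from this change.
Removing G (g), a product, drives the reaction to the right.
The net shift is to the right. L is a product, so its amount increases.

increases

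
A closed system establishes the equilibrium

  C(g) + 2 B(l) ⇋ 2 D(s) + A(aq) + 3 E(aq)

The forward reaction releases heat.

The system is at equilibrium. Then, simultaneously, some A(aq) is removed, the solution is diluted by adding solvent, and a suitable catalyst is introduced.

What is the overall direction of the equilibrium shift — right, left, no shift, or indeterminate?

right

Removing A (aq), a product, drives the reaction to the right.
Dilution lowers every aqueous concentration by the same factor. Δn_aq = 4 − 0 = +4, so the system shifts toward the side with more dissolved moles — to the right.
A catalyst speeds both forward and reverse rates equally; it changes neither Q nor K — no shift from this change.
Only the nonzero effect(s) matter; the net shift is to the right.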